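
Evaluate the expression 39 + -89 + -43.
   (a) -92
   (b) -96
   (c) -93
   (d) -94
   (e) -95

First: 39 + -89 = -50
Then: -50 + -43 = -93
c) -93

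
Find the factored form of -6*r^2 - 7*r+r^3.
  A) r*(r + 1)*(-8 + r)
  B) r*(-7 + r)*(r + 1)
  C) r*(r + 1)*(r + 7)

We need to factor -6*r^2 - 7*r+r^3.
The factored form is r*(-7 + r)*(r + 1).
B) r*(-7 + r)*(r + 1)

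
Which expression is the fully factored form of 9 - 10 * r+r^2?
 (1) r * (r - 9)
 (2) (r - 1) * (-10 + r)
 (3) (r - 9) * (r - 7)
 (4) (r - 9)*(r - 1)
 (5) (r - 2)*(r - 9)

We need to factor 9 - 10 * r+r^2.
The factored form is (r - 9)*(r - 1).
4) (r - 9)*(r - 1)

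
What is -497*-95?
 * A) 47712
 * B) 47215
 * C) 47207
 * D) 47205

-497 * -95 = 47215
B) 47215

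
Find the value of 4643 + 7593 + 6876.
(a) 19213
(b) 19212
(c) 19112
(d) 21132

First: 4643 + 7593 = 12236
Then: 12236 + 6876 = 19112
c) 19112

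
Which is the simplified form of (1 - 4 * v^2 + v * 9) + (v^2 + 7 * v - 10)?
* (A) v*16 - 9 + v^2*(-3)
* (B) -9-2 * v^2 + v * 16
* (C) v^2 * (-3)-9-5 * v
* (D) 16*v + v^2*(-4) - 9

Adding the polynomials and combining like terms:
(1 - 4*v^2 + v*9) + (v^2 + 7*v - 10)
= v*16 - 9 + v^2*(-3)
A) v*16 - 9 + v^2*(-3)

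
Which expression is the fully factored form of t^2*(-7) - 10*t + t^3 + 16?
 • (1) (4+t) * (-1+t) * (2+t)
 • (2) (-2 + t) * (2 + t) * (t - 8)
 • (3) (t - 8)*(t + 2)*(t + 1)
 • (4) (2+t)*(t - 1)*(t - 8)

We need to factor t^2*(-7) - 10*t + t^3 + 16.
The factored form is (2+t)*(t - 1)*(t - 8).
4) (2+t)*(t - 1)*(t - 8)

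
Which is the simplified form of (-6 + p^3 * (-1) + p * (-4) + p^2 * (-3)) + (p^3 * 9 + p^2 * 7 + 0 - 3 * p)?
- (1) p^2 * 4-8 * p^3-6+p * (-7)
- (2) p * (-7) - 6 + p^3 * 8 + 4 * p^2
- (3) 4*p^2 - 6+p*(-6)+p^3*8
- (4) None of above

Adding the polynomials and combining like terms:
(-6 + p^3*(-1) + p*(-4) + p^2*(-3)) + (p^3*9 + p^2*7 + 0 - 3*p)
= p * (-7) - 6 + p^3 * 8 + 4 * p^2
2) p * (-7) - 6 + p^3 * 8 + 4 * p^2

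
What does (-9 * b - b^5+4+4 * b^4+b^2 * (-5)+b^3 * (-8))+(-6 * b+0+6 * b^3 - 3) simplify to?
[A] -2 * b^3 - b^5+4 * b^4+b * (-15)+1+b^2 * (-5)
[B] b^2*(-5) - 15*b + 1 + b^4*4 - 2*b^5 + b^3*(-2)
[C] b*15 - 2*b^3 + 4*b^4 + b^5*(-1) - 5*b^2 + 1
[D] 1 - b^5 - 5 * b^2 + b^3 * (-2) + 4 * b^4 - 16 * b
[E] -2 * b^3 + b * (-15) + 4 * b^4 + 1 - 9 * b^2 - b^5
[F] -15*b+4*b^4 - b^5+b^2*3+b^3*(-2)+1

Adding the polynomials and combining like terms:
(-9*b - b^5 + 4 + 4*b^4 + b^2*(-5) + b^3*(-8)) + (-6*b + 0 + 6*b^3 - 3)
= -2 * b^3 - b^5+4 * b^4+b * (-15)+1+b^2 * (-5)
A) -2 * b^3 - b^5+4 * b^4+b * (-15)+1+b^2 * (-5)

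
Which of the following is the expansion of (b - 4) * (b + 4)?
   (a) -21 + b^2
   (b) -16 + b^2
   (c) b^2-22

Expanding (b - 4) * (b + 4):
= -16 + b^2
b) -16 + b^2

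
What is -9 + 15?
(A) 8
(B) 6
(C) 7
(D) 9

-9 + 15 = 6
B) 6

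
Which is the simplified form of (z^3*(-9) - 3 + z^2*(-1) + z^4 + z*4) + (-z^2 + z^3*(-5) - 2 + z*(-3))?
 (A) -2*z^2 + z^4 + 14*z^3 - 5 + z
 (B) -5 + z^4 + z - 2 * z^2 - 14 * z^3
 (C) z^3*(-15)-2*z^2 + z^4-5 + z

Adding the polynomials and combining like terms:
(z^3*(-9) - 3 + z^2*(-1) + z^4 + z*4) + (-z^2 + z^3*(-5) - 2 + z*(-3))
= -5 + z^4 + z - 2 * z^2 - 14 * z^3
B) -5 + z^4 + z - 2 * z^2 - 14 * z^3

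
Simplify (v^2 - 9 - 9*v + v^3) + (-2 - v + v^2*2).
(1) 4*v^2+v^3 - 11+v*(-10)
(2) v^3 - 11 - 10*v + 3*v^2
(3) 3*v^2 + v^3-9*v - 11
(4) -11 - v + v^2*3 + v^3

Adding the polynomials and combining like terms:
(v^2 - 9 - 9*v + v^3) + (-2 - v + v^2*2)
= v^3 - 11 - 10*v + 3*v^2
2) v^3 - 11 - 10*v + 3*v^2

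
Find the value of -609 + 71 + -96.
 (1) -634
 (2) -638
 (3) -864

First: -609 + 71 = -538
Then: -538 + -96 = -634
1) -634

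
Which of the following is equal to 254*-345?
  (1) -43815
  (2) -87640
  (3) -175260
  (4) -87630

254 * -345 = -87630
4) -87630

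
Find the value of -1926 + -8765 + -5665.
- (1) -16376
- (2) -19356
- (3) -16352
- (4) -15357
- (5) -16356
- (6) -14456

First: -1926 + -8765 = -10691
Then: -10691 + -5665 = -16356
5) -16356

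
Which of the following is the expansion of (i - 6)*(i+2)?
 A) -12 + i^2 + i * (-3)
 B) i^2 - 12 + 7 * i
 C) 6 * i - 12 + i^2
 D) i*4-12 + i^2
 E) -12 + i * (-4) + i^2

Expanding (i - 6)*(i+2):
= -12 + i * (-4) + i^2
E) -12 + i * (-4) + i^2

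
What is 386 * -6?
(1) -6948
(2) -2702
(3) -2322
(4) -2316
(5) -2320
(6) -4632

386 * -6 = -2316
4) -2316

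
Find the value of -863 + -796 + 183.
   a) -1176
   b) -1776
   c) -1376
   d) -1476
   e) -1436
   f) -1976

First: -863 + -796 = -1659
Then: -1659 + 183 = -1476
d) -1476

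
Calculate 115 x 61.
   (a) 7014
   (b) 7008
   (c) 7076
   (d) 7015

115 * 61 = 7015
d) 7015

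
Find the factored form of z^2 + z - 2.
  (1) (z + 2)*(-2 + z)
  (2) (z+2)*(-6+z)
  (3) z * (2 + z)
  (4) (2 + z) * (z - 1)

We need to factor z^2 + z - 2.
The factored form is (2 + z) * (z - 1).
4) (2 + z) * (z - 1)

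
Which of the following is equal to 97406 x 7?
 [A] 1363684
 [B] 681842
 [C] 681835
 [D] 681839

97406 * 7 = 681842
B) 681842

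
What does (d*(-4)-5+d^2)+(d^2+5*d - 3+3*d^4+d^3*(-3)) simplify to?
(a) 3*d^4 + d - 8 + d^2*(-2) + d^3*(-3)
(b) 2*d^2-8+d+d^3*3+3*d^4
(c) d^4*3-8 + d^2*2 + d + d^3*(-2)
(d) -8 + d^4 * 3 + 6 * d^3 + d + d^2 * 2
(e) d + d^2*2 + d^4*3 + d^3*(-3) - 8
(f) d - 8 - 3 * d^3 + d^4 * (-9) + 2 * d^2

Adding the polynomials and combining like terms:
(d*(-4) - 5 + d^2) + (d^2 + 5*d - 3 + 3*d^4 + d^3*(-3))
= d + d^2*2 + d^4*3 + d^3*(-3) - 8
e) d + d^2*2 + d^4*3 + d^3*(-3) - 8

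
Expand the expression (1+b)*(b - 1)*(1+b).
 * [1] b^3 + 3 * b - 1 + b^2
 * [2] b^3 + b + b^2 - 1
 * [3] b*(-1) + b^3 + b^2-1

Expanding (1+b)*(b - 1)*(1+b):
= b*(-1) + b^3 + b^2-1
3) b*(-1) + b^3 + b^2-1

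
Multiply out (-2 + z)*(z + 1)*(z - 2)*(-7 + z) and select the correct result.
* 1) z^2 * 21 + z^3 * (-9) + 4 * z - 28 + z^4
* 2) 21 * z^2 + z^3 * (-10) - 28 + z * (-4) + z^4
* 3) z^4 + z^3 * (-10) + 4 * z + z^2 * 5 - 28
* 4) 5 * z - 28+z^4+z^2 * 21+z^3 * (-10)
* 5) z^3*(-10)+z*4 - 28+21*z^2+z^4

Expanding (-2 + z)*(z + 1)*(z - 2)*(-7 + z):
= z^3*(-10)+z*4 - 28+21*z^2+z^4
5) z^3*(-10)+z*4 - 28+21*z^2+z^4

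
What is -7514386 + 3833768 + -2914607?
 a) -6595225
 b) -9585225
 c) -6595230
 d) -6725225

First: -7514386 + 3833768 = -3680618
Then: -3680618 + -2914607 = -6595225
a) -6595225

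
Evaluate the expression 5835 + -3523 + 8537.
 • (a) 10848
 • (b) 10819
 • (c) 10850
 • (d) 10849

First: 5835 + -3523 = 2312
Then: 2312 + 8537 = 10849
d) 10849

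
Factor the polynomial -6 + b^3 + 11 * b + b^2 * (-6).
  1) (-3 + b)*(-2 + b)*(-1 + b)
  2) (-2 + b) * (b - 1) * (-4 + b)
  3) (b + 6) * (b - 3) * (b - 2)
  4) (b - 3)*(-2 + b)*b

We need to factor -6 + b^3 + 11 * b + b^2 * (-6).
The factored form is (-3 + b)*(-2 + b)*(-1 + b).
1) (-3 + b)*(-2 + b)*(-1 + b)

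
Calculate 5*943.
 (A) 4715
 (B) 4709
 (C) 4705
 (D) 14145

5 * 943 = 4715
A) 4715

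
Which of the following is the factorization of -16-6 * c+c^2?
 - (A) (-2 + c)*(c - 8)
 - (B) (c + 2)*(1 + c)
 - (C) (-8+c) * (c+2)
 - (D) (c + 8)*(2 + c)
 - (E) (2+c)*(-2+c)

We need to factor -16-6 * c+c^2.
The factored form is (-8+c) * (c+2).
C) (-8+c) * (c+2)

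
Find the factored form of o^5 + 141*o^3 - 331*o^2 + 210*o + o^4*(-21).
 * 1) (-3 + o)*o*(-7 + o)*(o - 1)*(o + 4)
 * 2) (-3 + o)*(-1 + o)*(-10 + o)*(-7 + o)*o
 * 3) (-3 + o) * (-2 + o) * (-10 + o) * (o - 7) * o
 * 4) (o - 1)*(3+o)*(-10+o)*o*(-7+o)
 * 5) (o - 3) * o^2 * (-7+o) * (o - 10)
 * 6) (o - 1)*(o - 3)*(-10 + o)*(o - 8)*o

We need to factor o^5 + 141*o^3 - 331*o^2 + 210*o + o^4*(-21).
The factored form is (-3 + o)*(-1 + o)*(-10 + o)*(-7 + o)*o.
2) (-3 + o)*(-1 + o)*(-10 + o)*(-7 + o)*o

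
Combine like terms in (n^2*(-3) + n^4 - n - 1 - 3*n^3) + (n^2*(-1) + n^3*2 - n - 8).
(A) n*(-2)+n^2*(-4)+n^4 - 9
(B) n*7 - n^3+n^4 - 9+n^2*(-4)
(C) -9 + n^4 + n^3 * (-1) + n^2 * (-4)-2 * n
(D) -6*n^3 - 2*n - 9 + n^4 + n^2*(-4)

Adding the polynomials and combining like terms:
(n^2*(-3) + n^4 - n - 1 - 3*n^3) + (n^2*(-1) + n^3*2 - n - 8)
= -9 + n^4 + n^3 * (-1) + n^2 * (-4)-2 * n
C) -9 + n^4 + n^3 * (-1) + n^2 * (-4)-2 * n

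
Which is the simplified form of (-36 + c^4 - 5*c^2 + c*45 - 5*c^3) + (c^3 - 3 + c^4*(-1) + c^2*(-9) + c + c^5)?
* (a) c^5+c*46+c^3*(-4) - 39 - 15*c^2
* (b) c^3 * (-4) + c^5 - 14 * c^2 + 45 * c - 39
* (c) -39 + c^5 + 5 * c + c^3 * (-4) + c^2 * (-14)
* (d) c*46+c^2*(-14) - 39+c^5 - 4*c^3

Adding the polynomials and combining like terms:
(-36 + c^4 - 5*c^2 + c*45 - 5*c^3) + (c^3 - 3 + c^4*(-1) + c^2*(-9) + c + c^5)
= c*46+c^2*(-14) - 39+c^5 - 4*c^3
d) c*46+c^2*(-14) - 39+c^5 - 4*c^3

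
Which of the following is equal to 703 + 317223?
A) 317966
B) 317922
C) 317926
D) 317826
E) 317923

703 + 317223 = 317926
C) 317926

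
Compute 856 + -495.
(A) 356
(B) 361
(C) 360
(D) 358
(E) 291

856 + -495 = 361
B) 361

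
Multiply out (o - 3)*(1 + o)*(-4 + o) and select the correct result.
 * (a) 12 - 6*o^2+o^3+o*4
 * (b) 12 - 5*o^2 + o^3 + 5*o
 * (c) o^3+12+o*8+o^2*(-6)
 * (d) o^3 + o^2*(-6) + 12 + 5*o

Expanding (o - 3)*(1 + o)*(-4 + o):
= o^3 + o^2*(-6) + 12 + 5*o
d) o^3 + o^2*(-6) + 12 + 5*o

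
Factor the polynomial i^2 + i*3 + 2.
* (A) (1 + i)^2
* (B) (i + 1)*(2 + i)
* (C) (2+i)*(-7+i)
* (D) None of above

We need to factor i^2 + i*3 + 2.
The factored form is (i + 1)*(2 + i).
B) (i + 1)*(2 + i)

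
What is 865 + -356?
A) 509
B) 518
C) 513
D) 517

865 + -356 = 509
A) 509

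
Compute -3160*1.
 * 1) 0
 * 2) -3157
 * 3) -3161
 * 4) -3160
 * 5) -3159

-3160 * 1 = -3160
4) -3160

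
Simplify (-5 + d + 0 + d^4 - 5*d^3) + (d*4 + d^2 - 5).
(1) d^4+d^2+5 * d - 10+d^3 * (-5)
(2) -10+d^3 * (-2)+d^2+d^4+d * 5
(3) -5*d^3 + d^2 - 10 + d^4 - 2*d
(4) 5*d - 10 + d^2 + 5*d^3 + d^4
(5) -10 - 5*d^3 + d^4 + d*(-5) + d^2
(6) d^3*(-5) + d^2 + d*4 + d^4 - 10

Adding the polynomials and combining like terms:
(-5 + d + 0 + d^4 - 5*d^3) + (d*4 + d^2 - 5)
= d^4+d^2+5 * d - 10+d^3 * (-5)
1) d^4+d^2+5 * d - 10+d^3 * (-5)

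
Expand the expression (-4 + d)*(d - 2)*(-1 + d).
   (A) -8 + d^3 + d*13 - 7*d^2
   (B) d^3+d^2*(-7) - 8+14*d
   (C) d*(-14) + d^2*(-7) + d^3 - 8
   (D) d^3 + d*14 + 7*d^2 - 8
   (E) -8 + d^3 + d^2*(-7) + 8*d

Expanding (-4 + d)*(d - 2)*(-1 + d):
= d^3+d^2*(-7) - 8+14*d
B) d^3+d^2*(-7) - 8+14*d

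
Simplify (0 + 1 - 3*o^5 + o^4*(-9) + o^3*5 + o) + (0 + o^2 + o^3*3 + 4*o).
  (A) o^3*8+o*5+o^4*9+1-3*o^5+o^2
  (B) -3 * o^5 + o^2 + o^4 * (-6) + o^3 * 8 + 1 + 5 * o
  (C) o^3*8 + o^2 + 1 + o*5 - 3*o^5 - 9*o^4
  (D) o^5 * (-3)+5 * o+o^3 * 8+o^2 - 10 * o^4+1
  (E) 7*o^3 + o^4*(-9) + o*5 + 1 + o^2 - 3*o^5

Adding the polynomials and combining like terms:
(0 + 1 - 3*o^5 + o^4*(-9) + o^3*5 + o) + (0 + o^2 + o^3*3 + 4*o)
= o^3*8 + o^2 + 1 + o*5 - 3*o^5 - 9*o^4
C) o^3*8 + o^2 + 1 + o*5 - 3*o^5 - 9*o^4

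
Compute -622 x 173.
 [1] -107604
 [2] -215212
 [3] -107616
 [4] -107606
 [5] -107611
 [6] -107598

-622 * 173 = -107606
4) -107606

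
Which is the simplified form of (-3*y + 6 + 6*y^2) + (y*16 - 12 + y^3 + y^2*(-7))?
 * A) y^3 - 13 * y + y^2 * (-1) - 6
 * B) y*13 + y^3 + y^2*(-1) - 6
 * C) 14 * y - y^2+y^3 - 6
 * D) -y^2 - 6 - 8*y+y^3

Adding the polynomials and combining like terms:
(-3*y + 6 + 6*y^2) + (y*16 - 12 + y^3 + y^2*(-7))
= y*13 + y^3 + y^2*(-1) - 6
B) y*13 + y^3 + y^2*(-1) - 6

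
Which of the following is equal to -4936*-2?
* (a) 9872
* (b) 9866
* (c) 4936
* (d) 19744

-4936 * -2 = 9872
a) 9872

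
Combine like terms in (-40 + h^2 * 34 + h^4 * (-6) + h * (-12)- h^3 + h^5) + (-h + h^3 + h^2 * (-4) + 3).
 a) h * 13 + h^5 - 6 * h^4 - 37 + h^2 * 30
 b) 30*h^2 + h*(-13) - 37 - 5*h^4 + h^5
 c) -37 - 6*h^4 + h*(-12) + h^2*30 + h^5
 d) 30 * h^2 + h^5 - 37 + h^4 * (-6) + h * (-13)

Adding the polynomials and combining like terms:
(-40 + h^2*34 + h^4*(-6) + h*(-12) - h^3 + h^5) + (-h + h^3 + h^2*(-4) + 3)
= 30 * h^2 + h^5 - 37 + h^4 * (-6) + h * (-13)
d) 30 * h^2 + h^5 - 37 + h^4 * (-6) + h * (-13)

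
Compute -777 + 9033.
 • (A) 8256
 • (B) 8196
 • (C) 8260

-777 + 9033 = 8256
A) 8256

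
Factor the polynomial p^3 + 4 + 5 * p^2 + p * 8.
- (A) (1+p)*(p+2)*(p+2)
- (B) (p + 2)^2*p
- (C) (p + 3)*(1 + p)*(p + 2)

We need to factor p^3 + 4 + 5 * p^2 + p * 8.
The factored form is (1+p)*(p+2)*(p+2).
A) (1+p)*(p+2)*(p+2)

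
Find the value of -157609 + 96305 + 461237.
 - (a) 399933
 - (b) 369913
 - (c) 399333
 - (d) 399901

First: -157609 + 96305 = -61304
Then: -61304 + 461237 = 399933
a) 399933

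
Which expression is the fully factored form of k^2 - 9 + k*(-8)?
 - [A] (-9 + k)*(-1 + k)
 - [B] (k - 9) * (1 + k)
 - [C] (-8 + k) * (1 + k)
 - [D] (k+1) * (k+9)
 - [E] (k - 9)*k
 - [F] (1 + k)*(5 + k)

We need to factor k^2 - 9 + k*(-8).
The factored form is (k - 9) * (1 + k).
B) (k - 9) * (1 + k)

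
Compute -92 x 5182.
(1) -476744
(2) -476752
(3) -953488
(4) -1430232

-92 * 5182 = -476744
1) -476744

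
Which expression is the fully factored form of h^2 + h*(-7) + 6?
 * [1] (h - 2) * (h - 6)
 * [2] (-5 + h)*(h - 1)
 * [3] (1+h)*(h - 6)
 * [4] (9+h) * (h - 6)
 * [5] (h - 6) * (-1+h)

We need to factor h^2 + h*(-7) + 6.
The factored form is (h - 6) * (-1+h).
5) (h - 6) * (-1+h)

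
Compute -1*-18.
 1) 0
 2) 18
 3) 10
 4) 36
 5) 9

-1 * -18 = 18
2) 18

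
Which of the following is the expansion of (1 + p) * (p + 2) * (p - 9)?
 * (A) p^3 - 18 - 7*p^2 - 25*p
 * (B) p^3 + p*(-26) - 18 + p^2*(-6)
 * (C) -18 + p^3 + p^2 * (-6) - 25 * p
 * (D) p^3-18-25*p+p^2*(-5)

Expanding (1 + p) * (p + 2) * (p - 9):
= -18 + p^3 + p^2 * (-6) - 25 * p
C) -18 + p^3 + p^2 * (-6) - 25 * p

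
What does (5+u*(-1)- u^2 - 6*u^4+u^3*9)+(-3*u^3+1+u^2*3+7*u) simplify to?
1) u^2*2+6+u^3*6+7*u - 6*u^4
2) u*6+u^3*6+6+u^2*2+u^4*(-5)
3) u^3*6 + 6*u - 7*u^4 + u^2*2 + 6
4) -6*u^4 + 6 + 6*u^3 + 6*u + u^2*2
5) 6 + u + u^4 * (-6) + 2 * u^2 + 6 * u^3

Adding the polynomials and combining like terms:
(5 + u*(-1) - u^2 - 6*u^4 + u^3*9) + (-3*u^3 + 1 + u^2*3 + 7*u)
= -6*u^4 + 6 + 6*u^3 + 6*u + u^2*2
4) -6*u^4 + 6 + 6*u^3 + 6*u + u^2*2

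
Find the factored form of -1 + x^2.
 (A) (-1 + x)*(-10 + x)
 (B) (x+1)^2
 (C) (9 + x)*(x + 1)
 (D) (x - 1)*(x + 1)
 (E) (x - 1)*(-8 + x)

We need to factor -1 + x^2.
The factored form is (x - 1)*(x + 1).
D) (x - 1)*(x + 1)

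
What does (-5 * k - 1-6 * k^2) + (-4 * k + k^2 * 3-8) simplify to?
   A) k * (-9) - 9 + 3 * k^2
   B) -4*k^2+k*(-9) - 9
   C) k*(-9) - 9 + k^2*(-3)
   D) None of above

Adding the polynomials and combining like terms:
(-5*k - 1 - 6*k^2) + (-4*k + k^2*3 - 8)
= k*(-9) - 9 + k^2*(-3)
C) k*(-9) - 9 + k^2*(-3)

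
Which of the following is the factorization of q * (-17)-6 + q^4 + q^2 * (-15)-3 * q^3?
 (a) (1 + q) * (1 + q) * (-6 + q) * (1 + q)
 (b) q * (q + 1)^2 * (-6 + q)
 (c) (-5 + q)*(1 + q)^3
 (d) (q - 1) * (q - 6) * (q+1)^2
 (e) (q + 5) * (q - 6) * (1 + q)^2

We need to factor q * (-17)-6 + q^4 + q^2 * (-15)-3 * q^3.
The factored form is (1 + q) * (1 + q) * (-6 + q) * (1 + q).
a) (1 + q) * (1 + q) * (-6 + q) * (1 + q)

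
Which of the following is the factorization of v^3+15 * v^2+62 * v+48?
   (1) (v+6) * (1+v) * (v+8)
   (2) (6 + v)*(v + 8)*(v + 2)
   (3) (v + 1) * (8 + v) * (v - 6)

We need to factor v^3+15 * v^2+62 * v+48.
The factored form is (v+6) * (1+v) * (v+8).
1) (v+6) * (1+v) * (v+8)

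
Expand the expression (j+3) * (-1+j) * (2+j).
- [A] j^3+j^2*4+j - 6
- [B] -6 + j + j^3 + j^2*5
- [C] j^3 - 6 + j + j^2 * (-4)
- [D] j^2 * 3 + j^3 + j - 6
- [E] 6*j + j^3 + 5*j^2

Expanding (j+3) * (-1+j) * (2+j):
= j^3+j^2*4+j - 6
A) j^3+j^2*4+j - 6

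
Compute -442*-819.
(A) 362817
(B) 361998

-442 * -819 = 361998
B) 361998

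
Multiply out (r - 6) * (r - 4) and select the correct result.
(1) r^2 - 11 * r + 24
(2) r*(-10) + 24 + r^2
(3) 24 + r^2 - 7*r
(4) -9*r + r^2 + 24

Expanding (r - 6) * (r - 4):
= r*(-10) + 24 + r^2
2) r*(-10) + 24 + r^2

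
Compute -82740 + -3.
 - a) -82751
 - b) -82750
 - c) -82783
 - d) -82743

-82740 + -3 = -82743
d) -82743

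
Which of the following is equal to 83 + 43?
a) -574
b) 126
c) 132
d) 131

83 + 43 = 126
b) 126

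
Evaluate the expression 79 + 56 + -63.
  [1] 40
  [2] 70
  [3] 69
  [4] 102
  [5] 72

First: 79 + 56 = 135
Then: 135 + -63 = 72
5) 72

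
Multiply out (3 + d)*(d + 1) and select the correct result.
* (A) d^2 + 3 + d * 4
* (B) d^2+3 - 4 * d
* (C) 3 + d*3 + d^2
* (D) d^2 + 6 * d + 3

Expanding (3 + d)*(d + 1):
= d^2 + 3 + d * 4
A) d^2 + 3 + d * 4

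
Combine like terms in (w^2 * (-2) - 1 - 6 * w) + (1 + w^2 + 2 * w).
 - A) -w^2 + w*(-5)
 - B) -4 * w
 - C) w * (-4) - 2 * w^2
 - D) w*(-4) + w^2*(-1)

Adding the polynomials and combining like terms:
(w^2*(-2) - 1 - 6*w) + (1 + w^2 + 2*w)
= w*(-4) + w^2*(-1)
D) w*(-4) + w^2*(-1)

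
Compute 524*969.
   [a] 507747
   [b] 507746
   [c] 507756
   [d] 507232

524 * 969 = 507756
c) 507756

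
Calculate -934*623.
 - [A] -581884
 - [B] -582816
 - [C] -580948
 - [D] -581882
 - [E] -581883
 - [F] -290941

-934 * 623 = -581882
D) -581882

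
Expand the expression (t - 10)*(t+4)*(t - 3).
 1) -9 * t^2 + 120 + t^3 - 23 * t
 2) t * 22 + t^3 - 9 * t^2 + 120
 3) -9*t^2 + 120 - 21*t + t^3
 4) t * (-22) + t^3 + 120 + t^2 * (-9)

Expanding (t - 10)*(t+4)*(t - 3):
= t * (-22) + t^3 + 120 + t^2 * (-9)
4) t * (-22) + t^3 + 120 + t^2 * (-9)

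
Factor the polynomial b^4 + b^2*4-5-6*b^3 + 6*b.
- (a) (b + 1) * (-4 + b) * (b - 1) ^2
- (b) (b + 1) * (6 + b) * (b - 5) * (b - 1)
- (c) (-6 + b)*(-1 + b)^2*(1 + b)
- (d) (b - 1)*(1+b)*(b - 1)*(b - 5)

We need to factor b^4 + b^2*4-5-6*b^3 + 6*b.
The factored form is (b - 1)*(1+b)*(b - 1)*(b - 5).
d) (b - 1)*(1+b)*(b - 1)*(b - 5)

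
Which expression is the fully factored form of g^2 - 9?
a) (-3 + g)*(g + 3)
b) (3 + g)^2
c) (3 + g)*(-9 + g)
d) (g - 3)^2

We need to factor g^2 - 9.
The factored form is (-3 + g)*(g + 3).
a) (-3 + g)*(g + 3)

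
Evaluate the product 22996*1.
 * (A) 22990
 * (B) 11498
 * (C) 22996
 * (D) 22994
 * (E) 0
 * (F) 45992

22996 * 1 = 22996
C) 22996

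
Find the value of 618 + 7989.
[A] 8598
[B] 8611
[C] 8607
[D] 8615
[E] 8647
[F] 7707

618 + 7989 = 8607
C) 8607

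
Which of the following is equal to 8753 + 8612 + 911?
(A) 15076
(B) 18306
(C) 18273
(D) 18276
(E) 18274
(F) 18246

First: 8753 + 8612 = 17365
Then: 17365 + 911 = 18276
D) 18276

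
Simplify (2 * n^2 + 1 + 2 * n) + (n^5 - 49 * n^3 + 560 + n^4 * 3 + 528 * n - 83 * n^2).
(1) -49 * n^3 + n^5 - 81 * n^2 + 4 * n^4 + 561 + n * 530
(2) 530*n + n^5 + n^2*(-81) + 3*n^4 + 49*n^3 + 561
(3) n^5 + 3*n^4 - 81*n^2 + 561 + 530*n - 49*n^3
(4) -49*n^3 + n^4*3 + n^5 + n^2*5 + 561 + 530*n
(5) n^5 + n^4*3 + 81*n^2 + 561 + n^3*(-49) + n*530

Adding the polynomials and combining like terms:
(2*n^2 + 1 + 2*n) + (n^5 - 49*n^3 + 560 + n^4*3 + 528*n - 83*n^2)
= n^5 + 3*n^4 - 81*n^2 + 561 + 530*n - 49*n^3
3) n^5 + 3*n^4 - 81*n^2 + 561 + 530*n - 49*n^3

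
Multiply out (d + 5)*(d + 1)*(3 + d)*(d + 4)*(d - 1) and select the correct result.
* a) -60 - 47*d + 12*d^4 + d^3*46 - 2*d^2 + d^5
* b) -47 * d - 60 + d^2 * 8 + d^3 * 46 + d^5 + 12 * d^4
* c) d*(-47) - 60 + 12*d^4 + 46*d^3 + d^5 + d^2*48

Expanding (d + 5)*(d + 1)*(3 + d)*(d + 4)*(d - 1):
= d*(-47) - 60 + 12*d^4 + 46*d^3 + d^5 + d^2*48
c) d*(-47) - 60 + 12*d^4 + 46*d^3 + d^5 + d^2*48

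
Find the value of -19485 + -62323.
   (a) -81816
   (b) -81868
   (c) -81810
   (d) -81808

-19485 + -62323 = -81808
d) -81808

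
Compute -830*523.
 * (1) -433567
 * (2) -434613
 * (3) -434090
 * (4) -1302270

-830 * 523 = -434090
3) -434090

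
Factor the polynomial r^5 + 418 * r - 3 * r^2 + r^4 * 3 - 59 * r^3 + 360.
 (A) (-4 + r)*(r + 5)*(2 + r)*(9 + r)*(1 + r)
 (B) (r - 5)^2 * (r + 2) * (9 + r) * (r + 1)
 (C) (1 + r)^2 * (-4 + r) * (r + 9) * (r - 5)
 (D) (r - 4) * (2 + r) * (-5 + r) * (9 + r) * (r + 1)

We need to factor r^5 + 418 * r - 3 * r^2 + r^4 * 3 - 59 * r^3 + 360.
The factored form is (r - 4) * (2 + r) * (-5 + r) * (9 + r) * (r + 1).
D) (r - 4) * (2 + r) * (-5 + r) * (9 + r) * (r + 1)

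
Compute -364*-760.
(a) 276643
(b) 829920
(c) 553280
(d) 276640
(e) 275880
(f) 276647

-364 * -760 = 276640
d) 276640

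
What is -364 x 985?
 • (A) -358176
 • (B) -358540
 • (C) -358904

-364 * 985 = -358540
B) -358540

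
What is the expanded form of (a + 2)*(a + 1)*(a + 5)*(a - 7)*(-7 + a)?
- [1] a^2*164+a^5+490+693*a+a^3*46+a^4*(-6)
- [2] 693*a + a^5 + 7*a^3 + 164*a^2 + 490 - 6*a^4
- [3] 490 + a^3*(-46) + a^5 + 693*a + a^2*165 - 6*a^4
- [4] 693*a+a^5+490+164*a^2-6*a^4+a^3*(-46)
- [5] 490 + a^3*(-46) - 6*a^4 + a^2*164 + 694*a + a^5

Expanding (a + 2)*(a + 1)*(a + 5)*(a - 7)*(-7 + a):
= 693*a+a^5+490+164*a^2-6*a^4+a^3*(-46)
4) 693*a+a^5+490+164*a^2-6*a^4+a^3*(-46)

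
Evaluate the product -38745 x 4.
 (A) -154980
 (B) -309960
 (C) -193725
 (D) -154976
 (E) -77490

-38745 * 4 = -154980
A) -154980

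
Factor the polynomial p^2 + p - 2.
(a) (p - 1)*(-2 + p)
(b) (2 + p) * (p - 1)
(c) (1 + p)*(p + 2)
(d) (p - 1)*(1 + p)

We need to factor p^2 + p - 2.
The factored form is (2 + p) * (p - 1).
b) (2 + p) * (p - 1)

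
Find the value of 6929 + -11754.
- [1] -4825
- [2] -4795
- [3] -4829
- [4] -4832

6929 + -11754 = -4825
1) -4825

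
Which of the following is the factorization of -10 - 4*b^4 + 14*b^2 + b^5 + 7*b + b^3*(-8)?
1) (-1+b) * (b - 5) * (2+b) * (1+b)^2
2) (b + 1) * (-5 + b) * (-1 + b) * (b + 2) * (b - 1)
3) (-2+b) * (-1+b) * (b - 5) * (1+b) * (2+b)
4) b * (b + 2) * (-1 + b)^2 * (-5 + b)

We need to factor -10 - 4*b^4 + 14*b^2 + b^5 + 7*b + b^3*(-8).
The factored form is (b + 1) * (-5 + b) * (-1 + b) * (b + 2) * (b - 1).
2) (b + 1) * (-5 + b) * (-1 + b) * (b + 2) * (b - 1)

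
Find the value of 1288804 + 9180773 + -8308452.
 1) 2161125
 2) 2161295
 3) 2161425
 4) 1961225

First: 1288804 + 9180773 = 10469577
Then: 10469577 + -8308452 = 2161125
1) 2161125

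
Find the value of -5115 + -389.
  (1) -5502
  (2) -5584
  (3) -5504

-5115 + -389 = -5504
3) -5504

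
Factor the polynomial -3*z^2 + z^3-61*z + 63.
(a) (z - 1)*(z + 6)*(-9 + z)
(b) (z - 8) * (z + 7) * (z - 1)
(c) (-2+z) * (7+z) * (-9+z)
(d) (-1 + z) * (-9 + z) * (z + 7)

We need to factor -3*z^2 + z^3-61*z + 63.
The factored form is (-1 + z) * (-9 + z) * (z + 7).
d) (-1 + z) * (-9 + z) * (z + 7)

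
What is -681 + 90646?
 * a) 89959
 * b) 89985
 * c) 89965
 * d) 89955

-681 + 90646 = 89965
c) 89965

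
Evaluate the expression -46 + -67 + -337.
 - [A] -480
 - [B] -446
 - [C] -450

First: -46 + -67 = -113
Then: -113 + -337 = -450
C) -450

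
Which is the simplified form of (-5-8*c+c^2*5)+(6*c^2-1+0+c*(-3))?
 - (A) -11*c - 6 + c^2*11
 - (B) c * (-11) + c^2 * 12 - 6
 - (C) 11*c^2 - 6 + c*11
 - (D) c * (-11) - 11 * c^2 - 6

Adding the polynomials and combining like terms:
(-5 - 8*c + c^2*5) + (6*c^2 - 1 + 0 + c*(-3))
= -11*c - 6 + c^2*11
A) -11*c - 6 + c^2*11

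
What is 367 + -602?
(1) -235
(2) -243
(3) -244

367 + -602 = -235
1) -235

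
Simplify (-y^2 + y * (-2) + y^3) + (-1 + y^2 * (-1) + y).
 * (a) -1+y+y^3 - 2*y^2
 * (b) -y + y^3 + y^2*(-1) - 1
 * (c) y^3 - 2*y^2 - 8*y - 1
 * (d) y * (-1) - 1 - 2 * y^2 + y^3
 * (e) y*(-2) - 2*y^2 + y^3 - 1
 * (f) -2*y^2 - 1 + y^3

Adding the polynomials and combining like terms:
(-y^2 + y*(-2) + y^3) + (-1 + y^2*(-1) + y)
= y * (-1) - 1 - 2 * y^2 + y^3
d) y * (-1) - 1 - 2 * y^2 + y^3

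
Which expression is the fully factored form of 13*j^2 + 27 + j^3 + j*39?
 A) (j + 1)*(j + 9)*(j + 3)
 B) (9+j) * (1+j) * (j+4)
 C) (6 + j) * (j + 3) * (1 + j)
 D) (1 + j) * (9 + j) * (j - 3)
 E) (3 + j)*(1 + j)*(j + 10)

We need to factor 13*j^2 + 27 + j^3 + j*39.
The factored form is (j + 1)*(j + 9)*(j + 3).
A) (j + 1)*(j + 9)*(j + 3)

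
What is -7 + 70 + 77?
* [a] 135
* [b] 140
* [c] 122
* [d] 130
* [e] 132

First: -7 + 70 = 63
Then: 63 + 77 = 140
b) 140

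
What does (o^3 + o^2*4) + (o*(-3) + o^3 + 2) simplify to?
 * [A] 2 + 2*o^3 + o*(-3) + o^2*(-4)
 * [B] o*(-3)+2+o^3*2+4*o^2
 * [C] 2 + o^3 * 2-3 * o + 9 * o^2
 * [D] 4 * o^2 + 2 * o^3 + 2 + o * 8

Adding the polynomials and combining like terms:
(o^3 + o^2*4) + (o*(-3) + o^3 + 2)
= o*(-3)+2+o^3*2+4*o^2
B) o*(-3)+2+o^3*2+4*o^2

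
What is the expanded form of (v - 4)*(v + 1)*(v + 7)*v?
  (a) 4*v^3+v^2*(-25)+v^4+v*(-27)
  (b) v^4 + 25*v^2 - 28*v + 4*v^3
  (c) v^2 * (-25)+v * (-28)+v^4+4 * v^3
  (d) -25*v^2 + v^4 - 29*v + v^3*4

Expanding (v - 4)*(v + 1)*(v + 7)*v:
= v^2 * (-25)+v * (-28)+v^4+4 * v^3
c) v^2 * (-25)+v * (-28)+v^4+4 * v^3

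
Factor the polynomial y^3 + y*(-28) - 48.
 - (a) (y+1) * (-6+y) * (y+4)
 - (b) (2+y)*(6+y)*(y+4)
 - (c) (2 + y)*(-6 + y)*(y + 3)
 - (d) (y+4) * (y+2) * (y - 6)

We need to factor y^3 + y*(-28) - 48.
The factored form is (y+4) * (y+2) * (y - 6).
d) (y+4) * (y+2) * (y - 6)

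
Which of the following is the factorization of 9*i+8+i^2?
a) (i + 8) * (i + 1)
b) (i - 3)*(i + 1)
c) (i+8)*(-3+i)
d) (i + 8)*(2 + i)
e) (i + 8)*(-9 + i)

We need to factor 9*i+8+i^2.
The factored form is (i + 8) * (i + 1).
a) (i + 8) * (i + 1)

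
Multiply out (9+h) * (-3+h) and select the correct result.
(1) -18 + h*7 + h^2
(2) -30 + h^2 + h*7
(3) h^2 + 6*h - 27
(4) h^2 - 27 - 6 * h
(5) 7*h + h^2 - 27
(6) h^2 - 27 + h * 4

Expanding (9+h) * (-3+h):
= h^2 + 6*h - 27
3) h^2 + 6*h - 27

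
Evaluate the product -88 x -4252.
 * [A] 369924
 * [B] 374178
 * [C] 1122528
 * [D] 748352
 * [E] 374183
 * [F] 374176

-88 * -4252 = 374176
F) 374176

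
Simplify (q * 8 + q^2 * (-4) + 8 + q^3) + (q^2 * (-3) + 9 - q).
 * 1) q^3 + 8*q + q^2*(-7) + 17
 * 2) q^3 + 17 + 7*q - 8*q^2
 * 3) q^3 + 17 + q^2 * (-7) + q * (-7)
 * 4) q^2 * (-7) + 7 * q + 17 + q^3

Adding the polynomials and combining like terms:
(q*8 + q^2*(-4) + 8 + q^3) + (q^2*(-3) + 9 - q)
= q^2 * (-7) + 7 * q + 17 + q^3
4) q^2 * (-7) + 7 * q + 17 + q^3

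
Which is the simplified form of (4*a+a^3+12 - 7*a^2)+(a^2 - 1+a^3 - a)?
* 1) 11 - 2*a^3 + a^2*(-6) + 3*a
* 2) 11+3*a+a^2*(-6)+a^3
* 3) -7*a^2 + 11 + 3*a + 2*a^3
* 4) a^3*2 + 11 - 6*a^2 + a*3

Adding the polynomials and combining like terms:
(4*a + a^3 + 12 - 7*a^2) + (a^2 - 1 + a^3 - a)
= a^3*2 + 11 - 6*a^2 + a*3
4) a^3*2 + 11 - 6*a^2 + a*3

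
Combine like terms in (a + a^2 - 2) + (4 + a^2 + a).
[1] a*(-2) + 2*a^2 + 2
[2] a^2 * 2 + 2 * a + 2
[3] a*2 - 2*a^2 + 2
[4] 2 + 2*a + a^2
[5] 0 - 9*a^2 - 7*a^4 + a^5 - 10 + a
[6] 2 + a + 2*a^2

Adding the polynomials and combining like terms:
(a + a^2 - 2) + (4 + a^2 + a)
= a^2 * 2 + 2 * a + 2
2) a^2 * 2 + 2 * a + 2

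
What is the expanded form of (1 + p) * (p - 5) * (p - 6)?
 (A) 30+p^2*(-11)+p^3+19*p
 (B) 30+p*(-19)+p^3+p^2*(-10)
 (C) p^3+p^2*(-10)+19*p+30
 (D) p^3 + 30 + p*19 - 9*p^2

Expanding (1 + p) * (p - 5) * (p - 6):
= p^3+p^2*(-10)+19*p+30
C) p^3+p^2*(-10)+19*p+30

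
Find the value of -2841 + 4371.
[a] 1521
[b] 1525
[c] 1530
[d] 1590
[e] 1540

-2841 + 4371 = 1530
c) 1530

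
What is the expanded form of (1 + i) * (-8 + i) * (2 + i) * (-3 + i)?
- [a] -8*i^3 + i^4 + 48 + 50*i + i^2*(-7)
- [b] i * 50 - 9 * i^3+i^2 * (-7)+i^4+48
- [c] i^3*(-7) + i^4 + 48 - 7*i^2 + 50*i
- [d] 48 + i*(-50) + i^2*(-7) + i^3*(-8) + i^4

Expanding (1 + i) * (-8 + i) * (2 + i) * (-3 + i):
= -8*i^3 + i^4 + 48 + 50*i + i^2*(-7)
a) -8*i^3 + i^4 + 48 + 50*i + i^2*(-7)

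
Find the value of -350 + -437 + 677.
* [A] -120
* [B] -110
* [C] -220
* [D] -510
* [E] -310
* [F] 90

First: -350 + -437 = -787
Then: -787 + 677 = -110
B) -110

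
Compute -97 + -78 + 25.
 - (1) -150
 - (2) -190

First: -97 + -78 = -175
Then: -175 + 25 = -150
1) -150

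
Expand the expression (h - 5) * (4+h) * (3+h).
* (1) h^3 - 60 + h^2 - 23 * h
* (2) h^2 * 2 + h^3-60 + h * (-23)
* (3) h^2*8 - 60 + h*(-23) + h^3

Expanding (h - 5) * (4+h) * (3+h):
= h^2 * 2 + h^3-60 + h * (-23)
2) h^2 * 2 + h^3-60 + h * (-23)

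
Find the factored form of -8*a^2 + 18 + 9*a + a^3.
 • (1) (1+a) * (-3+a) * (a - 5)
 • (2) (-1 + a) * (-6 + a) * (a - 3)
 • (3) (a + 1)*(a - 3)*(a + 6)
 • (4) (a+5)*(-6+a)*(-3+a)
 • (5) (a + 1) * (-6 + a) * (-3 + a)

We need to factor -8*a^2 + 18 + 9*a + a^3.
The factored form is (a + 1) * (-6 + a) * (-3 + a).
5) (a + 1) * (-6 + a) * (-3 + a)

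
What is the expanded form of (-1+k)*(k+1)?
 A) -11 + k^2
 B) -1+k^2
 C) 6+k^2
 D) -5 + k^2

Expanding (-1+k)*(k+1):
= -1+k^2
B) -1+k^2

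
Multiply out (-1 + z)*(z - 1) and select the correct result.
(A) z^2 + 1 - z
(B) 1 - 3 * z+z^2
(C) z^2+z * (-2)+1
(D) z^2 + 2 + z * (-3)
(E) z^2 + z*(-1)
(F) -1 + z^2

Expanding (-1 + z)*(z - 1):
= z^2+z * (-2)+1
C) z^2+z * (-2)+1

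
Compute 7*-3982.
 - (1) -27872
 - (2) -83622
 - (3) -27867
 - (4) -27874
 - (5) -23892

7 * -3982 = -27874
4) -27874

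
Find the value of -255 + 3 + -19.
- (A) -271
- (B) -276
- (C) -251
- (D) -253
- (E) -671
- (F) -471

First: -255 + 3 = -252
Then: -252 + -19 = -271
A) -271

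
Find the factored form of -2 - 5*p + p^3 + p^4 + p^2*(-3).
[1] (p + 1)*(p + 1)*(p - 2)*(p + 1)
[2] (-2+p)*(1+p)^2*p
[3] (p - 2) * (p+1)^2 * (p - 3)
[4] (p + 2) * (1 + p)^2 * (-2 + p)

We need to factor -2 - 5*p + p^3 + p^4 + p^2*(-3).
The factored form is (p + 1)*(p + 1)*(p - 2)*(p + 1).
1) (p + 1)*(p + 1)*(p - 2)*(p + 1)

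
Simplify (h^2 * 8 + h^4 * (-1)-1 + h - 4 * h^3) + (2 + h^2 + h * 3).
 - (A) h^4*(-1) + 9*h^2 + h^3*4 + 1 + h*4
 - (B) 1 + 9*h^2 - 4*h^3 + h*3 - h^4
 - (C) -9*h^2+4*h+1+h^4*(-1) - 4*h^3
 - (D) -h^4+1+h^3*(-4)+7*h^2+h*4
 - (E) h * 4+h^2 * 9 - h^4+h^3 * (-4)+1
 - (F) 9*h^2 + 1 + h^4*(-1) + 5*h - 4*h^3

Adding the polynomials and combining like terms:
(h^2*8 + h^4*(-1) - 1 + h - 4*h^3) + (2 + h^2 + h*3)
= h * 4+h^2 * 9 - h^4+h^3 * (-4)+1
E) h * 4+h^2 * 9 - h^4+h^3 * (-4)+1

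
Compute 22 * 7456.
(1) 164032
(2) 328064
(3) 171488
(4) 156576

22 * 7456 = 164032
1) 164032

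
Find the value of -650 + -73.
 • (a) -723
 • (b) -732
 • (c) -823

-650 + -73 = -723
a) -723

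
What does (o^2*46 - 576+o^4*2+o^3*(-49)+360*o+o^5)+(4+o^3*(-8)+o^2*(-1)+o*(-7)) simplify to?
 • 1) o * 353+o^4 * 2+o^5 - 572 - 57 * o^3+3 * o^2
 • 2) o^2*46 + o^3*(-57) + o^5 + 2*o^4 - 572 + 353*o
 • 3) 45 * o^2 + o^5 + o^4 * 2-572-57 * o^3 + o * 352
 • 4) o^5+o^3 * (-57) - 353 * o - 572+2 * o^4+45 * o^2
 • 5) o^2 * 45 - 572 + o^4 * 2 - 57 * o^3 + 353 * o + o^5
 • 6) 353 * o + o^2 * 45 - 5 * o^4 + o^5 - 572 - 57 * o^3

Adding the polynomials and combining like terms:
(o^2*46 - 576 + o^4*2 + o^3*(-49) + 360*o + o^5) + (4 + o^3*(-8) + o^2*(-1) + o*(-7))
= o^2 * 45 - 572 + o^4 * 2 - 57 * o^3 + 353 * o + o^5
5) o^2 * 45 - 572 + o^4 * 2 - 57 * o^3 + 353 * o + o^5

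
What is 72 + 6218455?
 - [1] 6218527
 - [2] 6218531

72 + 6218455 = 6218527
1) 6218527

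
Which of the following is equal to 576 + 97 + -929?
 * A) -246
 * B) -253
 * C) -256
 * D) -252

First: 576 + 97 = 673
Then: 673 + -929 = -256
C) -256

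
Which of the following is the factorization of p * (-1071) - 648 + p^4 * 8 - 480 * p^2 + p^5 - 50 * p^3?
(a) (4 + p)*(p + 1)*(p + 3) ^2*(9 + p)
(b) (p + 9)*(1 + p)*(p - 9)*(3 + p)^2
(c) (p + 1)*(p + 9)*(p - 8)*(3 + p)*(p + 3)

We need to factor p * (-1071) - 648 + p^4 * 8 - 480 * p^2 + p^5 - 50 * p^3.
The factored form is (p + 1)*(p + 9)*(p - 8)*(3 + p)*(p + 3).
c) (p + 1)*(p + 9)*(p - 8)*(3 + p)*(p + 3)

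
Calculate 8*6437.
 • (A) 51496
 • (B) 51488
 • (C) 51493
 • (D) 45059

8 * 6437 = 51496
A) 51496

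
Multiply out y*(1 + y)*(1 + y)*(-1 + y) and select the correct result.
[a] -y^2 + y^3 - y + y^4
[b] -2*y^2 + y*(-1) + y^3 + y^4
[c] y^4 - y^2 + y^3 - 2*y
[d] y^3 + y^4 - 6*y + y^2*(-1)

Expanding y*(1 + y)*(1 + y)*(-1 + y):
= -y^2 + y^3 - y + y^4
a) -y^2 + y^3 - y + y^4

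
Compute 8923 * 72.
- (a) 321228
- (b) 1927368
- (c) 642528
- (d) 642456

8923 * 72 = 642456
d) 642456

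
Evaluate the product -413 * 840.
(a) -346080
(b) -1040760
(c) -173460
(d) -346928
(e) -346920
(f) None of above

-413 * 840 = -346920
e) -346920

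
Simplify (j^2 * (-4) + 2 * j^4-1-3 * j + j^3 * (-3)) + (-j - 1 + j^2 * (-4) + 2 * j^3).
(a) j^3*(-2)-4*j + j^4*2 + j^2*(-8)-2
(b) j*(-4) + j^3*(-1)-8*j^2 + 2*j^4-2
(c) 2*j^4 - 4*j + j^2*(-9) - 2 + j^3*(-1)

Adding the polynomials and combining like terms:
(j^2*(-4) + 2*j^4 - 1 - 3*j + j^3*(-3)) + (-j - 1 + j^2*(-4) + 2*j^3)
= j*(-4) + j^3*(-1)-8*j^2 + 2*j^4-2
b) j*(-4) + j^3*(-1)-8*j^2 + 2*j^4-2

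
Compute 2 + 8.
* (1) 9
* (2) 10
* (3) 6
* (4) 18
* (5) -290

2 + 8 = 10
2) 10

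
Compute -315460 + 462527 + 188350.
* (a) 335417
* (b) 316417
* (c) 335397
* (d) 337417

First: -315460 + 462527 = 147067
Then: 147067 + 188350 = 335417
a) 335417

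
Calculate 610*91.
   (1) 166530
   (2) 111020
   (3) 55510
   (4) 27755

610 * 91 = 55510
3) 55510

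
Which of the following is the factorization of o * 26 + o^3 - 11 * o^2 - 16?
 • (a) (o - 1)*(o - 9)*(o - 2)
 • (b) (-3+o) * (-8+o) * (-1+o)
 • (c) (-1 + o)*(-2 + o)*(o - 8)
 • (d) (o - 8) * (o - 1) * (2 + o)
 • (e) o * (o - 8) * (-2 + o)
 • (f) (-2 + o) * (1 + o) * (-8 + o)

We need to factor o * 26 + o^3 - 11 * o^2 - 16.
The factored form is (-1 + o)*(-2 + o)*(o - 8).
c) (-1 + o)*(-2 + o)*(o - 8)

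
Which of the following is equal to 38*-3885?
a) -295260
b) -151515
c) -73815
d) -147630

38 * -3885 = -147630
d) -147630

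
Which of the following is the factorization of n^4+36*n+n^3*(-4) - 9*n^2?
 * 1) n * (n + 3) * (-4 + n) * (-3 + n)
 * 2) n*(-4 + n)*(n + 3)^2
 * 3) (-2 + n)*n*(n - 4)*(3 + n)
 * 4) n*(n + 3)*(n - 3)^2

We need to factor n^4+36*n+n^3*(-4) - 9*n^2.
The factored form is n * (n + 3) * (-4 + n) * (-3 + n).
1) n * (n + 3) * (-4 + n) * (-3 + n)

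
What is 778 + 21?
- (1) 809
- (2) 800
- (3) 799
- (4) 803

778 + 21 = 799
3) 799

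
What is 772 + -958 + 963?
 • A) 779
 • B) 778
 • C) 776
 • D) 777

First: 772 + -958 = -186
Then: -186 + 963 = 777
D) 777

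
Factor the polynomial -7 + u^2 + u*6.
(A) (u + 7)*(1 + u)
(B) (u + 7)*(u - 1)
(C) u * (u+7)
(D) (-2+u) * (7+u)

We need to factor -7 + u^2 + u*6.
The factored form is (u + 7)*(u - 1).
B) (u + 7)*(u - 1)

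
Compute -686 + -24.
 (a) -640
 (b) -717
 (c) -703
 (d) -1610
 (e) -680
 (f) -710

-686 + -24 = -710
f) -710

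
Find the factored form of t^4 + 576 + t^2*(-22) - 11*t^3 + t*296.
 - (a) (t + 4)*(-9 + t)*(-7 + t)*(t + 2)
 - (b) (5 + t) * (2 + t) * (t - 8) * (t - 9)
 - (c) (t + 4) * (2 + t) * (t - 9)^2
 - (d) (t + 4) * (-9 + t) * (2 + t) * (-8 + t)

We need to factor t^4 + 576 + t^2*(-22) - 11*t^3 + t*296.
The factored form is (t + 4) * (-9 + t) * (2 + t) * (-8 + t).
d) (t + 4) * (-9 + t) * (2 + t) * (-8 + t)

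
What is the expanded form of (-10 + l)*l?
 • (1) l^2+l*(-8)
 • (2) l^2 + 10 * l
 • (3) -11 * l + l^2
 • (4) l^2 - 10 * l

Expanding (-10 + l)*l:
= l^2 - 10 * l
4) l^2 - 10 * l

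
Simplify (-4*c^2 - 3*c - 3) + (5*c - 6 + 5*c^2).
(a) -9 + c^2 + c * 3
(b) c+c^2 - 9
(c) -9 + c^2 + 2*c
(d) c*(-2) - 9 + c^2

Adding the polynomials and combining like terms:
(-4*c^2 - 3*c - 3) + (5*c - 6 + 5*c^2)
= -9 + c^2 + 2*c
c) -9 + c^2 + 2*c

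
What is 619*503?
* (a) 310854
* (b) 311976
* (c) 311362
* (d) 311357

619 * 503 = 311357
d) 311357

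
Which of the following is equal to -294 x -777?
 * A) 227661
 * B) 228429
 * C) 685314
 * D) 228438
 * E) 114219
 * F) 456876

-294 * -777 = 228438
D) 228438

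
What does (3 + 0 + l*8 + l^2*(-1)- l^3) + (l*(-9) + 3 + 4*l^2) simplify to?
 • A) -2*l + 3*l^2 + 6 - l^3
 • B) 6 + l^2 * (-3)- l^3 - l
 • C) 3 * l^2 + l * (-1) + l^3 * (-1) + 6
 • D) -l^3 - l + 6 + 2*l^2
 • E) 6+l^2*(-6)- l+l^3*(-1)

Adding the polynomials and combining like terms:
(3 + 0 + l*8 + l^2*(-1) - l^3) + (l*(-9) + 3 + 4*l^2)
= 3 * l^2 + l * (-1) + l^3 * (-1) + 6
C) 3 * l^2 + l * (-1) + l^3 * (-1) + 6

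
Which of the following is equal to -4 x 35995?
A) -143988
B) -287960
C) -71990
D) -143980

-4 * 35995 = -143980
D) -143980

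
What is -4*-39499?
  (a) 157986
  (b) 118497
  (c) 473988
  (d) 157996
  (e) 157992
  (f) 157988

-4 * -39499 = 157996
d) 157996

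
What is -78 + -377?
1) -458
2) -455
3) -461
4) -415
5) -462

-78 + -377 = -455
2) -455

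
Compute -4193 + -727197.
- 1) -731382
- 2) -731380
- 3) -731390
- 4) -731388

-4193 + -727197 = -731390
3) -731390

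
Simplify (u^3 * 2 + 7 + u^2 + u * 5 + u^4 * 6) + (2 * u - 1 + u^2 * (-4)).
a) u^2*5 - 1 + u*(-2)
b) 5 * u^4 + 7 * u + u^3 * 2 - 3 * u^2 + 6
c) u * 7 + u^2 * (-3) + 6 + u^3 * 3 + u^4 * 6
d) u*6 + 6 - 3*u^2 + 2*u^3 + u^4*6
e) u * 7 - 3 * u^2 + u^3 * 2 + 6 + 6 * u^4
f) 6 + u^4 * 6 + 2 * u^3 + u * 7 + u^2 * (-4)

Adding the polynomials and combining like terms:
(u^3*2 + 7 + u^2 + u*5 + u^4*6) + (2*u - 1 + u^2*(-4))
= u * 7 - 3 * u^2 + u^3 * 2 + 6 + 6 * u^4
e) u * 7 - 3 * u^2 + u^3 * 2 + 6 + 6 * u^4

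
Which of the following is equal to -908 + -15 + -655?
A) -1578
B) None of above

First: -908 + -15 = -923
Then: -923 + -655 = -1578
A) -1578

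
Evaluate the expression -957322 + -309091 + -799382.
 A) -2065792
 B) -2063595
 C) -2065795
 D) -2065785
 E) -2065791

First: -957322 + -309091 = -1266413
Then: -1266413 + -799382 = -2065795
C) -2065795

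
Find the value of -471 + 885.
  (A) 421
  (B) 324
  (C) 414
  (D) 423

-471 + 885 = 414
C) 414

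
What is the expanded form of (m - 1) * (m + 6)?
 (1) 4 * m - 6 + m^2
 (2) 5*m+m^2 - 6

Expanding (m - 1) * (m + 6):
= 5*m+m^2 - 6
2) 5*m+m^2 - 6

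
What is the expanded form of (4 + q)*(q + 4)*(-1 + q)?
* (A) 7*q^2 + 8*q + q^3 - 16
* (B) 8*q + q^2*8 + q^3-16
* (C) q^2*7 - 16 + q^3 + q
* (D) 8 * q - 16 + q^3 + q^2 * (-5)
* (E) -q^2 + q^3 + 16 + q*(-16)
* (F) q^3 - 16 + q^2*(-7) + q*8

Expanding (4 + q)*(q + 4)*(-1 + q):
= 7*q^2 + 8*q + q^3 - 16
A) 7*q^2 + 8*q + q^3 - 16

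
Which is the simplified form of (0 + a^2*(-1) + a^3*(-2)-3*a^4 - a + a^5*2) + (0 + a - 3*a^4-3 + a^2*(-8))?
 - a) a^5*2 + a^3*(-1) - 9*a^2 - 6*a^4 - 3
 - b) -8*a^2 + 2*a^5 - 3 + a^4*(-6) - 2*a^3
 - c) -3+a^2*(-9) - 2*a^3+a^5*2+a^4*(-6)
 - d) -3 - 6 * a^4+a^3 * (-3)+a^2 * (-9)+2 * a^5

Adding the polynomials and combining like terms:
(0 + a^2*(-1) + a^3*(-2) - 3*a^4 - a + a^5*2) + (0 + a - 3*a^4 - 3 + a^2*(-8))
= -3+a^2*(-9) - 2*a^3+a^5*2+a^4*(-6)
c) -3+a^2*(-9) - 2*a^3+a^5*2+a^4*(-6)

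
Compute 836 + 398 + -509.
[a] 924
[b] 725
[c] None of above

First: 836 + 398 = 1234
Then: 1234 + -509 = 725
b) 725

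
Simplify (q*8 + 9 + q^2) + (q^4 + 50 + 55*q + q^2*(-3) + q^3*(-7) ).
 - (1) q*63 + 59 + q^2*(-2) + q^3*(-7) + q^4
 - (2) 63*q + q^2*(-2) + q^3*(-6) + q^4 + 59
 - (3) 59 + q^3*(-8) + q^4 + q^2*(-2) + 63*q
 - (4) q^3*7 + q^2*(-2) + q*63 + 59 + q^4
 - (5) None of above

Adding the polynomials and combining like terms:
(q*8 + 9 + q^2) + (q^4 + 50 + 55*q + q^2*(-3) + q^3*(-7))
= q*63 + 59 + q^2*(-2) + q^3*(-7) + q^4
1) q*63 + 59 + q^2*(-2) + q^3*(-7) + q^4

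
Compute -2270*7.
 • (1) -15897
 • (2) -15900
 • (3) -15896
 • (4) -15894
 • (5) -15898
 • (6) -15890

-2270 * 7 = -15890
6) -15890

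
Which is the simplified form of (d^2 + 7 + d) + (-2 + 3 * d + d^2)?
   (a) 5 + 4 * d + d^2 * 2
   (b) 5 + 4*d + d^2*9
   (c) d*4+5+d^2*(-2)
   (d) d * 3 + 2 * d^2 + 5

Adding the polynomials and combining like terms:
(d^2 + 7 + d) + (-2 + 3*d + d^2)
= 5 + 4 * d + d^2 * 2
a) 5 + 4 * d + d^2 * 2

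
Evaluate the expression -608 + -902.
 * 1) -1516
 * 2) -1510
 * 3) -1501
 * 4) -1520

-608 + -902 = -1510
2) -1510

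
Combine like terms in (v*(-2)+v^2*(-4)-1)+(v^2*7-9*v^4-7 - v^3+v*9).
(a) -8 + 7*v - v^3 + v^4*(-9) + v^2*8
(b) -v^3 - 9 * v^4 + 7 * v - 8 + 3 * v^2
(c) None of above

Adding the polynomials and combining like terms:
(v*(-2) + v^2*(-4) - 1) + (v^2*7 - 9*v^4 - 7 - v^3 + v*9)
= -v^3 - 9 * v^4 + 7 * v - 8 + 3 * v^2
b) -v^3 - 9 * v^4 + 7 * v - 8 + 3 * v^2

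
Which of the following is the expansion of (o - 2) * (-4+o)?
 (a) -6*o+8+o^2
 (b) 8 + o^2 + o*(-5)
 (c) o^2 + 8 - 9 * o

Expanding (o - 2) * (-4+o):
= -6*o+8+o^2
a) -6*o+8+o^2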